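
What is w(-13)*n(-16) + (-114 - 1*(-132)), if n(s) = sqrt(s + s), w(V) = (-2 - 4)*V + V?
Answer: 18 + 260*I*sqrt(2) ≈ 18.0 + 367.7*I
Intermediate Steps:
w(V) = -5*V (w(V) = -6*V + V = -5*V)
n(s) = sqrt(2)*sqrt(s) (n(s) = sqrt(2*s) = sqrt(2)*sqrt(s))
w(-13)*n(-16) + (-114 - 1*(-132)) = (-5*(-13))*(sqrt(2)*sqrt(-16)) + (-114 - 1*(-132)) = 65*(sqrt(2)*(4*I)) + (-114 + 132) = 65*(4*I*sqrt(2)) + 18 = 260*I*sqrt(2) + 18 = 18 + 260*I*sqrt(2)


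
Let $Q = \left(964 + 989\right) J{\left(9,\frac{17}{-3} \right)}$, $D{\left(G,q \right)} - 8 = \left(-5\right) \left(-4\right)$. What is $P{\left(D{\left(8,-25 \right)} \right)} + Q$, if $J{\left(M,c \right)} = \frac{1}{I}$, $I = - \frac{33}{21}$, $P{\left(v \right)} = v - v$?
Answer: $- \frac{13671}{11} \approx -1242.8$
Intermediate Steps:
$D{\left(G,q \right)} = 28$ ($D{\left(G,q \right)} = 8 - -20 = 8 + 20 = 28$)
$P{\left(v \right)} = 0$
$I = - \frac{11}{7}$ ($I = \left(-33\right) \frac{1}{21} = - \frac{11}{7} \approx -1.5714$)
$J{\left(M,c \right)} = - \frac{7}{11}$ ($J{\left(M,c \right)} = \frac{1}{- \frac{11}{7}} = - \frac{7}{11}$)
$Q = - \frac{13671}{11}$ ($Q = \left(964 + 989\right) \left(- \frac{7}{11}\right) = 1953 \left(- \frac{7}{11}\right) = - \frac{13671}{11} \approx -1242.8$)
$P{\left(D{\left(8,-25 \right)} \right)} + Q = 0 - \frac{13671}{11} = - \frac{13671}{11}$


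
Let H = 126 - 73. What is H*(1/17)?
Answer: 53/17 ≈ 3.1176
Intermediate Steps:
H = 53
H*(1/17) = 53*(1/17) = 53/17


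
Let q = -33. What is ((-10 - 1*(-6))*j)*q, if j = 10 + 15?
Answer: 3300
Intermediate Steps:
j = 25
((-10 - 1*(-6))*j)*q = ((-10 - 1*(-6))*25)*(-33) = ((-10 + 6)*25)*(-33) = -4*25*(-33) = -100*(-33) = 3300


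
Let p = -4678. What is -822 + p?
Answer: -5500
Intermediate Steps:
-822 + p = -822 - 4678 = -5500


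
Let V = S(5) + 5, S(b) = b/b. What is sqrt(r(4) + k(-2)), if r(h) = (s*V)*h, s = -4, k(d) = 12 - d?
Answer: I*sqrt(82) ≈ 9.0554*I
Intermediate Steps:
S(b) = 1
V = 6 (V = 1 + 5 = 6)
r(h) = -24*h (r(h) = (-4*6)*h = -24*h)
sqrt(r(4) + k(-2)) = sqrt(-24*4 + (12 - 1*(-2))) = sqrt(-96 + (12 + 2)) = sqrt(-96 + 14) = sqrt(-82) = I*sqrt(82)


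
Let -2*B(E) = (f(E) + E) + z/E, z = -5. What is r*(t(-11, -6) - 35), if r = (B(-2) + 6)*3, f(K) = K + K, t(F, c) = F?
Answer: -2139/2 ≈ -1069.5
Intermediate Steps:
f(K) = 2*K
B(E) = -3*E/2 + 5/(2*E) (B(E) = -((2*E + E) - 5/E)/2 = -(3*E - 5/E)/2 = -(-5/E + 3*E)/2 = -3*E/2 + 5/(2*E))
r = 93/4 (r = ((½)*(5 - 3*(-2)²)/(-2) + 6)*3 = ((½)*(-½)*(5 - 3*4) + 6)*3 = ((½)*(-½)*(5 - 12) + 6)*3 = ((½)*(-½)*(-7) + 6)*3 = (7/4 + 6)*3 = (31/4)*3 = 93/4 ≈ 23.250)
r*(t(-11, -6) - 35) = 93*(-11 - 35)/4 = (93/4)*(-46) = -2139/2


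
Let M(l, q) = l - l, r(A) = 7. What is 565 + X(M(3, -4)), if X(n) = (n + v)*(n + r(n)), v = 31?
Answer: 782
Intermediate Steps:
M(l, q) = 0
X(n) = (7 + n)*(31 + n) (X(n) = (n + 31)*(n + 7) = (31 + n)*(7 + n) = (7 + n)*(31 + n))
565 + X(M(3, -4)) = 565 + (217 + 0² + 38*0) = 565 + (217 + 0 + 0) = 565 + 217 = 782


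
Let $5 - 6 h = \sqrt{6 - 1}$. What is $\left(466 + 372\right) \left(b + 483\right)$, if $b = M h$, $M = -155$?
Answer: $\frac{889537}{3} + \frac{64945 \sqrt{5}}{3} \approx 3.4492 \cdot 10^{5}$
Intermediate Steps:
$h = \frac{5}{6} - \frac{\sqrt{5}}{6}$ ($h = \frac{5}{6} - \frac{\sqrt{6 - 1}}{6} = \frac{5}{6} - \frac{\sqrt{5}}{6} \approx 0.46066$)
$b = - \frac{775}{6} + \frac{155 \sqrt{5}}{6}$ ($b = - 155 \left(\frac{5}{6} - \frac{\sqrt{5}}{6}\right) = - \frac{775}{6} + \frac{155 \sqrt{5}}{6} \approx -71.402$)
$\left(466 + 372\right) \left(b + 483\right) = \left(466 + 372\right) \left(\left(- \frac{775}{6} + \frac{155 \sqrt{5}}{6}\right) + 483\right) = 838 \left(\frac{2123}{6} + \frac{155 \sqrt{5}}{6}\right) = \frac{889537}{3} + \frac{64945 \sqrt{5}}{3}$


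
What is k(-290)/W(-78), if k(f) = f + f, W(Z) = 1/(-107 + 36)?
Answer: 41180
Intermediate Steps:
W(Z) = -1/71 (W(Z) = 1/(-71) = -1/71)
k(f) = 2*f
k(-290)/W(-78) = (2*(-290))/(-1/71) = -580*(-71) = 41180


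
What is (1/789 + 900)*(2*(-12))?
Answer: -5680808/263 ≈ -21600.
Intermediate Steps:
(1/789 + 900)*(2*(-12)) = (1/789 + 900)*(-24) = (710101/789)*(-24) = -5680808/263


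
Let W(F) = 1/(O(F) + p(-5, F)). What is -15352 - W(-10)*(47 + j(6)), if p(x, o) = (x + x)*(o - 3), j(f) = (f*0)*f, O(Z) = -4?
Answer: -1934399/126 ≈ -15352.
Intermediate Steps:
j(f) = 0 (j(f) = 0*f = 0)
p(x, o) = 2*x*(-3 + o) (p(x, o) = (2*x)*(-3 + o) = 2*x*(-3 + o))
W(F) = 1/(26 - 10*F) (W(F) = 1/(-4 + 2*(-5)*(-3 + F)) = 1/(-4 + (30 - 10*F)) = 1/(26 - 10*F))
-15352 - W(-10)*(47 + j(6)) = -15352 - (-1/(-26 + 10*(-10)))*(47 + 0) = -15352 - (-1/(-26 - 100))*47 = -15352 - (-1/(-126))*47 = -15352 - (-1*(-1/126))*47 = -15352 - 47/126 = -1934399/126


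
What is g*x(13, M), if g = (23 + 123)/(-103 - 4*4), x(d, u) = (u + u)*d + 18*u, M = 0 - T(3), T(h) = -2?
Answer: -12848/119 ≈ -107.97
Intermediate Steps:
M = 2 (M = 0 - 1*(-2) = 0 + 2 = 2)
x(d, u) = 18*u + 2*d*u (x(d, u) = (2*u)*d + 18*u = 2*d*u + 18*u = 18*u + 2*d*u)
g = -146/119 (g = 146/(-103 - 16) = 146/(-119) = 146*(-1/119) = -146/119 ≈ -1.2269)
g*x(13, M) = -292*2*(9 + 13)/119 = -292*2*22/119 = -146/119*88 = -12848/119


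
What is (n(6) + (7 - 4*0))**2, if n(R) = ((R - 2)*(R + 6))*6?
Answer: 87025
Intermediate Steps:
n(R) = 6*(-2 + R)*(6 + R) (n(R) = ((-2 + R)*(6 + R))*6 = 6*(-2 + R)*(6 + R))
(n(6) + (7 - 4*0))**2 = ((-72 + 6*6**2 + 24*6) + (7 - 4*0))**2 = ((-72 + 6*36 + 144) + (7 + 0))**2 = ((-72 + 216 + 144) + 7)**2 = (288 + 7)**2 = 295**2 = 87025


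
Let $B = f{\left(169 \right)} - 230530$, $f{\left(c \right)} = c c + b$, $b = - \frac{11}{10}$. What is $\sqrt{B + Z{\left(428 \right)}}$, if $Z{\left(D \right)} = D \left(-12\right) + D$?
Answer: $\frac{i \sqrt{20667810}}{10} \approx 454.62 i$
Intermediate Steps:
$b = - \frac{11}{10}$ ($b = \left(-11\right) \frac{1}{10} = - \frac{11}{10} \approx -1.1$)
$f{\left(c \right)} = - \frac{11}{10} + c^{2}$ ($f{\left(c \right)} = c c - \frac{11}{10} = c^{2} - \frac{11}{10} = - \frac{11}{10} + c^{2}$)
$Z{\left(D \right)} = - 11 D$ ($Z{\left(D \right)} = - 12 D + D = - 11 D$)
$B = - \frac{2019701}{10}$ ($B = \left(- \frac{11}{10} + 169^{2}\right) - 230530 = \left(- \frac{11}{10} + 28561\right) - 230530 = \frac{285599}{10} - 230530 = - \frac{2019701}{10} \approx -2.0197 \cdot 10^{5}$)
$\sqrt{B + Z{\left(428 \right)}} = \sqrt{- \frac{2019701}{10} - 4708} = \sqrt{- \frac{2066781}{10}} = \frac{i \sqrt{20667810}}{10}$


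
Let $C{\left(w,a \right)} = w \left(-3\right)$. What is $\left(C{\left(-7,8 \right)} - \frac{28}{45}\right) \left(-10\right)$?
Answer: $- \frac{1834}{9} \approx -203.78$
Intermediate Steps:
$C{\left(w,a \right)} = - 3 w$
$\left(C{\left(-7,8 \right)} - \frac{28}{45}\right) \left(-10\right) = \left(\left(-3\right) \left(-7\right) - \frac{28}{45}\right) \left(-10\right) = \left(21 - \frac{28}{45}\right) \left(-10\right) = \frac{917}{45} \left(-10\right) = - \frac{1834}{9}$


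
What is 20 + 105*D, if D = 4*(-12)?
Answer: -5020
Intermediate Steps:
D = -48
20 + 105*D = 20 + 105*(-48) = 20 - 5040 = -5020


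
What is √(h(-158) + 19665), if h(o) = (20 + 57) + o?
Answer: 24*√34 ≈ 139.94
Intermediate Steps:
h(o) = 77 + o
√(h(-158) + 19665) = √((77 - 158) + 19665) = √(-81 + 19665) = √19584 = 24*√34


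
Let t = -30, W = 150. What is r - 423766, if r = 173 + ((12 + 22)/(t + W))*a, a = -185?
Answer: -5083745/12 ≈ -4.2365e+5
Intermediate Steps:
r = 1447/12 (r = 173 + ((12 + 22)/(-30 + 150))*(-185) = 173 + (34/120)*(-185) = 173 + (34*(1/120))*(-185) = 173 + (17/60)*(-185) = 173 - 629/12 = 1447/12 ≈ 120.58)
r - 423766 = 1447/12 - 423766 = -5083745/12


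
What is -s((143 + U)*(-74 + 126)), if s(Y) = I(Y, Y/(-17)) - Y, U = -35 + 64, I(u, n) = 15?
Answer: 8929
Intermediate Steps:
U = 29
s(Y) = 15 - Y
-s((143 + U)*(-74 + 126)) = -(15 - (143 + 29)*(-74 + 126)) = -(15 - 172*52) = -(15 - 1*8944) = -(15 - 8944) = -1*(-8929) = 8929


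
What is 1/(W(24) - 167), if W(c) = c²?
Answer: 1/409 ≈ 0.0024450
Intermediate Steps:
1/(W(24) - 167) = 1/(24² - 167) = 1/(576 - 167) = 1/409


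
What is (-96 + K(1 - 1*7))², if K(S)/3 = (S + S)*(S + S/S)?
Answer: 7056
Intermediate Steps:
K(S) = 6*S*(1 + S) (K(S) = 3*((S + S)*(S + S/S)) = 3*((2*S)*(S + 1)) = 3*((2*S)*(1 + S)) = 3*(2*S*(1 + S)) = 6*S*(1 + S))
(-96 + K(1 - 1*7))² = (-96 + 6*(1 - 1*7)*(1 + (1 - 1*7)))² = (-96 + 6*(1 - 7)*(1 + (1 - 7)))² = (-96 + 6*(-6)*(1 - 6))² = (-96 + 6*(-6)*(-5))² = (-96 + 180)² = 84² = 7056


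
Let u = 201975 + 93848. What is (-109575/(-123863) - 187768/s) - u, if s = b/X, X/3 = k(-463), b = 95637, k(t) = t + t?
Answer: -1146555206184462/3948628577 ≈ -2.9037e+5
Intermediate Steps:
k(t) = 2*t
X = -2778 (X = 3*(2*(-463)) = 3*(-926) = -2778)
u = 295823
s = -31879/926 (s = 95637/(-2778) = 95637*(-1/2778) = -31879/926 ≈ -34.427)
(-109575/(-123863) - 187768/s) - u = (-109575/(-123863) - 187768/(-31879/926)) - 1*295823 = (-109575*(-1/123863) - 187768*(-926/31879)) - 295823 = (109575/123863 + 173873168/31879) - 295823 = 21539945349409/3948628577 - 295823 = -1146555206184462/3948628577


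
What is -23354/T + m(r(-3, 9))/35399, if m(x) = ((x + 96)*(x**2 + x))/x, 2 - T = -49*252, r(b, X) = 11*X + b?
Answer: -22950071/16814525 ≈ -1.3649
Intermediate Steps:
r(b, X) = b + 11*X
T = 12350 (T = 2 - (-49)*252 = 2 - 1*(-12348) = 2 + 12348 = 12350)
m(x) = (96 + x)*(x + x**2)/x (m(x) = ((96 + x)*(x + x**2))/x = (96 + x)*(x + x**2)/x)
-23354/T + m(r(-3, 9))/35399 = -23354/12350 + (96 + (-3 + 11*9)**2 + 97*(-3 + 11*9))/35399 = -23354*1/12350 + (96 + (-3 + 99)**2 + 97*(-3 + 99))*(1/35399) = -11677/6175 + (96 + 96**2 + 97*96)*(1/35399) = -11677/6175 + (96 + 9216 + 9312)*(1/35399) = -11677/6175 + 18624*(1/35399) = -11677/6175 + 18624/35399 = -22950071/16814525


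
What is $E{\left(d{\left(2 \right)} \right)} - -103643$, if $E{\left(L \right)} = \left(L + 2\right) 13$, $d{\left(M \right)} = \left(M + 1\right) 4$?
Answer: $103825$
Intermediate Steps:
$d{\left(M \right)} = 4 + 4 M$ ($d{\left(M \right)} = \left(1 + M\right) 4 = 4 + 4 M$)
$E{\left(L \right)} = 26 + 13 L$ ($E{\left(L \right)} = \left(2 + L\right) 13 = 26 + 13 L$)
$E{\left(d{\left(2 \right)} \right)} - -103643 = \left(26 + 13 \left(4 + 4 \cdot 2\right)\right) - -103643 = \left(26 + 13 \left(4 + 8\right)\right) + 103643 = \left(26 + 13 \cdot 12\right) + 103643 = \left(26 + 156\right) + 103643 = 182 + 103643 = 103825$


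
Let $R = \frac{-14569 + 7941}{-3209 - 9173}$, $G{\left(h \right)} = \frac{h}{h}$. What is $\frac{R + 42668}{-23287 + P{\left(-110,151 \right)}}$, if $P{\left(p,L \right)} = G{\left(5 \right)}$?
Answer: $- \frac{44026817}{24027271} \approx -1.8324$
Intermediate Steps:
$G{\left(h \right)} = 1$
$R = \frac{3314}{6191}$ ($R = - \frac{6628}{-12382} = \left(-6628\right) \left(- \frac{1}{12382}\right) = \frac{3314}{6191} \approx 0.53529$)
$P{\left(p,L \right)} = 1$
$\frac{R + 42668}{-23287 + P{\left(-110,151 \right)}} = \frac{\frac{3314}{6191} + 42668}{-23287 + 1} = \frac{264160902}{6191 \left(-23286\right)} = \frac{264160902}{6191} \left(- \frac{1}{23286}\right) = - \frac{44026817}{24027271}$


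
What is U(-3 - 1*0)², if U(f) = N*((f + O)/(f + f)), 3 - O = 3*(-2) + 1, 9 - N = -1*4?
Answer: 4225/36 ≈ 117.36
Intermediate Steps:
N = 13 (N = 9 - (-1)*4 = 9 - 1*(-4) = 9 + 4 = 13)
O = 8 (O = 3 - (3*(-2) + 1) = 3 - (-6 + 1) = 3 - 1*(-5) = 3 + 5 = 8)
U(f) = 13*(8 + f)/(2*f) (U(f) = 13*((f + 8)/(f + f)) = 13*((8 + f)/((2*f))) = 13*((8 + f)*(1/(2*f))) = 13*((8 + f)/(2*f)) = 13*(8 + f)/(2*f))
U(-3 - 1*0)² = (13/2 + 52/(-3 - 1*0))² = (13/2 + 52/(-3 + 0))² = (13/2 + 52/(-3))² = (13/2 + 52*(-⅓))² = (13/2 - 52/3)² = (-65/6)² = 4225/36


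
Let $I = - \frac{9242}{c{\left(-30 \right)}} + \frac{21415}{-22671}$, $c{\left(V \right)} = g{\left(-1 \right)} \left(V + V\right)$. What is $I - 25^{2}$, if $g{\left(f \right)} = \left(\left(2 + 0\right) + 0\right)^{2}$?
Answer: $- \frac{532710703}{906840} \approx -587.44$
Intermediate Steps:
$g{\left(f \right)} = 4$ ($g{\left(f \right)} = \left(2 + 0\right)^{2} = 2^{2} = 4$)
$c{\left(V \right)} = 8 V$ ($c{\left(V \right)} = 4 \left(V + V\right) = 4 \cdot 2 V = 8 V$)
$I = \frac{34064297}{906840}$ ($I = - \frac{9242}{8 \left(-30\right)} + \frac{21415}{-22671} = - \frac{9242}{-240} + 21415 \left(- \frac{1}{22671}\right) = \left(-9242\right) \left(- \frac{1}{240}\right) - \frac{21415}{22671} = \frac{4621}{120} - \frac{21415}{22671} = \frac{34064297}{906840} \approx 37.564$)
$I - 25^{2} = \frac{34064297}{906840} - 25^{2} = \frac{34064297}{906840} - 625 = - \frac{532710703}{906840}$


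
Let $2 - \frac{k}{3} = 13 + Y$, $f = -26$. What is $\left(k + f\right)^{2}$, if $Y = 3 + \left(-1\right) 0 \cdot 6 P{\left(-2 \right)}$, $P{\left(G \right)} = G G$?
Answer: $4624$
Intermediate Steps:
$P{\left(G \right)} = G^{2}$
$Y = 3$ ($Y = 3 + \left(-1\right) 0 \cdot 6 \left(-2\right)^{2} = 3 + 0 \cdot 6 \cdot 4 = 3 + 0 \cdot 4 = 3 + 0 = 3$)
$k = -42$ ($k = 6 - 3 \left(13 + 3\right) = 6 - 48 = -42$)
$\left(k + f\right)^{2} = \left(-42 - 26\right)^{2} = \left(-68\right)^{2} = 4624$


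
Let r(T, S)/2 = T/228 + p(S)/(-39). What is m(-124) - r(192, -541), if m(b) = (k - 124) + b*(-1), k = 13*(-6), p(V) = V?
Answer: -79604/741 ≈ -107.43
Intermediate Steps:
k = -78
m(b) = -202 - b (m(b) = (-78 - 124) + b*(-1) = -202 - b)
r(T, S) = -2*S/39 + T/114 (r(T, S) = 2*(T/228 + S/(-39)) = 2*(T*(1/228) + S*(-1/39)) = 2*(T/228 - S/39) = 2*(-S/39 + T/228) = -2*S/39 + T/114)
m(-124) - r(192, -541) = (-202 - 1*(-124)) - (-2/39*(-541) + (1/114)*192) = (-202 + 124) - (1082/39 + 32/19) = -78 - 1*21806/741 = -78 - 21806/741 = -79604/741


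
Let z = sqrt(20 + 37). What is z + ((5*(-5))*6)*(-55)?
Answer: 8250 + sqrt(57) ≈ 8257.5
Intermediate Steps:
z = sqrt(57) ≈ 7.5498
z + ((5*(-5))*6)*(-55) = sqrt(57) + ((5*(-5))*6)*(-55) = sqrt(57) - 25*6*(-55) = sqrt(57) - 150*(-55) = sqrt(57) + 8250 = 8250 + sqrt(57)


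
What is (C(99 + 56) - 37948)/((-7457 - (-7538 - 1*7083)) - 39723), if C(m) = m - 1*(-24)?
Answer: 37769/32559 ≈ 1.1600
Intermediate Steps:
C(m) = 24 + m (C(m) = m + 24 = 24 + m)
(C(99 + 56) - 37948)/((-7457 - (-7538 - 1*7083)) - 39723) = ((24 + (99 + 56)) - 37948)/((-7457 - (-7538 - 1*7083)) - 39723) = ((24 + 155) - 37948)/((-7457 - (-7538 - 7083)) - 39723) = (179 - 37948)/((-7457 - 1*(-14621)) - 39723) = -37769/((-7457 + 14621) - 39723) = -37769/(7164 - 39723) = -37769/(-32559) = -37769*(-1/32559) = 37769/32559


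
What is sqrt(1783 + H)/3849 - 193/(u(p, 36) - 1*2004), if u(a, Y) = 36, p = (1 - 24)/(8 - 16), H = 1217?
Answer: 193/1968 + 10*sqrt(30)/3849 ≈ 0.11230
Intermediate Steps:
p = 23/8 (p = -23/(-8) = -23*(-1/8) = 23/8 ≈ 2.8750)
sqrt(1783 + H)/3849 - 193/(u(p, 36) - 1*2004) = sqrt(1783 + 1217)/3849 - 193/(36 - 1*2004) = sqrt(3000)*(1/3849) - 193/(36 - 2004) = (10*sqrt(30))*(1/3849) - 193/(-1968) = 10*sqrt(30)/3849 - 193*(-1/1968) = 10*sqrt(30)/3849 + 193/1968 = 193/1968 + 10*sqrt(30)/3849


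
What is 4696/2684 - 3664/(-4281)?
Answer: 7484438/2872551 ≈ 2.6055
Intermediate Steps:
4696/2684 - 3664/(-4281) = 4696*(1/2684) - 3664*(-1/4281) = 1174/671 + 3664/4281 = 7484438/2872551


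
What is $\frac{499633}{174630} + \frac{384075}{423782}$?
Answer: $\frac{69701622314}{18501262665} \approx 3.7674$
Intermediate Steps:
$\frac{499633}{174630} + \frac{384075}{423782} = \frac{69701622314}{18501262665}$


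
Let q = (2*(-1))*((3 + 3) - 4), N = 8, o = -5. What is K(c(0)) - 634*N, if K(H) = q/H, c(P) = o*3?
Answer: -76076/15 ≈ -5071.7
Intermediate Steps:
c(P) = -15 (c(P) = -5*3 = -15)
q = -4 (q = -2*(6 - 4) = -2*2 = -4)
K(H) = -4/H
K(c(0)) - 634*N = -4/(-15) - 634*8 = -4*(-1/15) - 5072 = 4/15 - 5072 = -76076/15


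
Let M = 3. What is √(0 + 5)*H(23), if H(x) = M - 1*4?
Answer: -√5 ≈ -2.2361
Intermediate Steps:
H(x) = -1 (H(x) = 3 - 1*4 = 3 - 4 = -1)
√(0 + 5)*H(23) = √(0 + 5)*(-1) = √5*(-1) = -√5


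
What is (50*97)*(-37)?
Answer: -179450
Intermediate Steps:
(50*97)*(-37) = 4850*(-37) = -179450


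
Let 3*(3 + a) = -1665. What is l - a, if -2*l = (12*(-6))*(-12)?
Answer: 126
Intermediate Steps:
a = -558 (a = -3 + (⅓)*(-1665) = -3 - 555 = -558)
l = -432 (l = -12*(-6)*(-12)/2 = -(-36)*(-12) = -½*864 = -432)
l - a = -432 - 1*(-558) = -432 + 558 = 126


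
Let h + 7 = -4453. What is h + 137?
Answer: -4323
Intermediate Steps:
h = -4460 (h = -7 - 4453 = -4460)
h + 137 = -4460 + 137 = -4323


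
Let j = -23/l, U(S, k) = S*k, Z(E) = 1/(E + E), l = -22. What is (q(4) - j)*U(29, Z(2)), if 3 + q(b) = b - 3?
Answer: -1943/88 ≈ -22.080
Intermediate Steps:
Z(E) = 1/(2*E)
q(b) = -6 + b (q(b) = -3 + (b - 3) = -3 + (-3 + b) = -6 + b)
j = 23/22 (j = -23/(-22) = -23*(-1/22) = 23/22 ≈ 1.0455)
(q(4) - j)*U(29, Z(2)) = ((-6 + 4) - 1*23/22)*(29*((½)/2)) = (-2 - 23/22)*(29*((½)*(½))) = -1943/(22*4) = -67/22*29/4 = -1943/88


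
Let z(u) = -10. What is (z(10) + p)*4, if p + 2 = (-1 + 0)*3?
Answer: -60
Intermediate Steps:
p = -5 (p = -2 + (-1 + 0)*3 = -2 - 1*3 = -2 - 3 = -5)
(z(10) + p)*4 = (-10 - 5)*4 = -15*4 = -60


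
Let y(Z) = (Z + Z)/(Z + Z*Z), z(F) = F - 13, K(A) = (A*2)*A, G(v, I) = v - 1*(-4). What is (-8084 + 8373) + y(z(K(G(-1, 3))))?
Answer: 868/3 ≈ 289.33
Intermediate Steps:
G(v, I) = 4 + v (G(v, I) = v + 4 = 4 + v)
K(A) = 2*A² (K(A) = (2*A)*A = 2*A²)
z(F) = -13 + F
y(Z) = 2*Z/(Z + Z²) (y(Z) = (2*Z)/(Z + Z²) = 2*Z/(Z + Z²))
(-8084 + 8373) + y(z(K(G(-1, 3)))) = (-8084 + 8373) + 2/(1 + (-13 + 2*(4 - 1)²)) = 289 + 2/(1 + (-13 + 2*3²)) = 289 + 2/(1 + (-13 + 2*9)) = 289 + 2/(1 + (-13 + 18)) = 289 + 2/(1 + 5) = 289 + 2/6 = 289 + 2*(⅙) = 289 + ⅓ = 868/3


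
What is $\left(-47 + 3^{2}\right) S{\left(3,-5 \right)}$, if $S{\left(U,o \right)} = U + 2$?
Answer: $-190$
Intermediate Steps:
$S{\left(U,o \right)} = 2 + U$
$\left(-47 + 3^{2}\right) S{\left(3,-5 \right)} = \left(-47 + 3^{2}\right) \left(2 + 3\right) = \left(-47 + 9\right) 5 = \left(-38\right) 5 = -190$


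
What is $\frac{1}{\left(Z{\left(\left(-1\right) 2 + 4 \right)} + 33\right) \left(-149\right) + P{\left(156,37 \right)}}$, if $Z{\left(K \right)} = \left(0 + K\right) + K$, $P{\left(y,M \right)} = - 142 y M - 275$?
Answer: $- \frac{1}{825412} \approx -1.2115 \cdot 10^{-6}$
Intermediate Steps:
$P{\left(y,M \right)} = -275 - 142 M y$ ($P{\left(y,M \right)} = - 142 M y - 275 = -275 - 142 M y$)
$Z{\left(K \right)} = 2 K$ ($Z{\left(K \right)} = K + K = 2 K$)
$\frac{1}{\left(Z{\left(\left(-1\right) 2 + 4 \right)} + 33\right) \left(-149\right) + P{\left(156,37 \right)}} = \frac{1}{\left(2 \left(\left(-1\right) 2 + 4\right) + 33\right) \left(-149\right) - \left(275 + 5254 \cdot 156\right)} = \frac{1}{\left(2 \left(-2 + 4\right) + 33\right) \left(-149\right) - 819899} = \frac{1}{\left(2 \cdot 2 + 33\right) \left(-149\right) - 819899} = \frac{1}{\left(4 + 33\right) \left(-149\right) - 819899} = \frac{1}{37 \left(-149\right) - 819899} = \frac{1}{-5513 - 819899} = \frac{1}{-825412} = - \frac{1}{825412}$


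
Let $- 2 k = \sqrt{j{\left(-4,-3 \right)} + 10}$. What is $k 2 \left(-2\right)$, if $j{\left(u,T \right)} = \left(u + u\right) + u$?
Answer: $2 i \sqrt{2} \approx 2.8284 i$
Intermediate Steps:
$j{\left(u,T \right)} = 3 u$ ($j{\left(u,T \right)} = 2 u + u = 3 u$)
$k = - \frac{i \sqrt{2}}{2}$ ($k = - \frac{\sqrt{3 \left(-4\right) + 10}}{2} = - \frac{\sqrt{-12 + 10}}{2} = - \frac{\sqrt{-2}}{2} = - \frac{i \sqrt{2}}{2} \approx - 0.70711 i$)
$k 2 \left(-2\right) = - \frac{i \sqrt{2}}{2} \cdot 2 \left(-2\right) = - i \sqrt{2} \left(-2\right) = 2 i \sqrt{2}$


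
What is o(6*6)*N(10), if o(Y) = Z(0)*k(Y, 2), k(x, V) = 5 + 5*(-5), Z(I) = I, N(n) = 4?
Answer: 0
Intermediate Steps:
k(x, V) = -20 (k(x, V) = 5 - 25 = -20)
o(Y) = 0 (o(Y) = 0*(-20) = 0)
o(6*6)*N(10) = 0*4 = 0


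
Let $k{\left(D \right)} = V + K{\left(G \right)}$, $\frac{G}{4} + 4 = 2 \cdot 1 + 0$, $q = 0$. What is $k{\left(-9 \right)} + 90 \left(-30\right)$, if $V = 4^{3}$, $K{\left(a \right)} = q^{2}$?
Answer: $-2636$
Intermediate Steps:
$G = -8$ ($G = -16 + 4 \left(2 \cdot 1 + 0\right) = -16 + 4 \left(2 + 0\right) = -16 + 4 \cdot 2 = -16 + 8 = -8$)
$K{\left(a \right)} = 0$ ($K{\left(a \right)} = 0^{2} = 0$)
$V = 64$
$k{\left(D \right)} = 64$ ($k{\left(D \right)} = 64 + 0 = 64$)
$k{\left(-9 \right)} + 90 \left(-30\right) = 64 + 90 \left(-30\right) = 64 - 2700 = -2636$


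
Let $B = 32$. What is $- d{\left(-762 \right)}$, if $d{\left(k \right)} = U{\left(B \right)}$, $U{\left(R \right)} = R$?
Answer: $-32$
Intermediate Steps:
$d{\left(k \right)} = 32$
$- d{\left(-762 \right)} = \left(-1\right) 32 = -32$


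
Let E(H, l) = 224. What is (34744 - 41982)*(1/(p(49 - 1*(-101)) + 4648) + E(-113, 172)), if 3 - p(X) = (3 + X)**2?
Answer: -15206281629/9379 ≈ -1.6213e+6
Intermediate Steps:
p(X) = 3 - (3 + X)**2
(34744 - 41982)*(1/(p(49 - 1*(-101)) + 4648) + E(-113, 172)) = (34744 - 41982)*(1/((3 - (3 + (49 - 1*(-101)))**2) + 4648) + 224) = -7238*(1/((3 - (3 + (49 + 101))**2) + 4648) + 224) = -7238*(1/((3 - (3 + 150)**2) + 4648) + 224) = -7238*(1/((3 - 1*153**2) + 4648) + 224) = -7238*(1/((3 - 1*23409) + 4648) + 224) = -7238*(1/((3 - 23409) + 4648) + 224) = -7238*(1/(-23406 + 4648) + 224) = -7238*(1/(-18758) + 224) = -7238*(-1/18758 + 224) = -7238*4201791/18758 = -15206281629/9379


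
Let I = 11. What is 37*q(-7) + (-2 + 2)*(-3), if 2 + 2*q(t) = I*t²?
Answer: 19869/2 ≈ 9934.5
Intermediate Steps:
q(t) = -1 + 11*t²/2 (q(t) = -1 + (11*t²)/2 = -1 + 11*t²/2)
37*q(-7) + (-2 + 2)*(-3) = 37*(-1 + (11/2)*(-7)²) + (-2 + 2)*(-3) = 37*(-1 + (11/2)*49) + 0*(-3) = 37*(-1 + 539/2) + 0 = 37*(537/2) + 0 = 19869/2 + 0 = 19869/2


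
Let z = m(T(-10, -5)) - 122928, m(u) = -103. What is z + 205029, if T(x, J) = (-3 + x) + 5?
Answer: 81998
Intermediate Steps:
T(x, J) = 2 + x
z = -123031 (z = -103 - 122928 = -123031)
z + 205029 = -123031 + 205029 = 81998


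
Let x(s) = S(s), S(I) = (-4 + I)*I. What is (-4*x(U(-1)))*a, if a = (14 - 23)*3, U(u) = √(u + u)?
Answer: -216 - 432*I*√2 ≈ -216.0 - 610.94*I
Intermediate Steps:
U(u) = √2*√u (U(u) = √(2*u) = √2*√u)
S(I) = I*(-4 + I)
a = -27 (a = -9*3 = -27)
x(s) = s*(-4 + s)
(-4*x(U(-1)))*a = -4*√2*√(-1)*(-4 + √2*√(-1))*(-27) = -4*√2*I*(-4 + √2*I)*(-27) = -4*I*√2*(-4 + I*√2)*(-27) = 108*I*√2*(-4 + I*√2)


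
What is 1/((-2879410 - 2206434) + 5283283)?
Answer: 1/197439 ≈ 5.0649e-6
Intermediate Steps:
1/((-2879410 - 2206434) + 5283283) = 1/(-5085844 + 5283283) = 1/197439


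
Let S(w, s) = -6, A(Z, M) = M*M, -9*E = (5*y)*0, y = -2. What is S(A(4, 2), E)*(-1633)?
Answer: 9798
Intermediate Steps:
E = 0 (E = -5*(-2)*0/9 = -(-10)*0/9 = -⅑*0 = 0)
A(Z, M) = M²
S(A(4, 2), E)*(-1633) = -6*(-1633) = 9798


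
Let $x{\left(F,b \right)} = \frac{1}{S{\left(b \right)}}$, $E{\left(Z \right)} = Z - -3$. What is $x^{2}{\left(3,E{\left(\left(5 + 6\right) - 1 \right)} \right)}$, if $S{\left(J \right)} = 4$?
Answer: $\frac{1}{16} \approx 0.0625$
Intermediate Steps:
$E{\left(Z \right)} = 3 + Z$ ($E{\left(Z \right)} = Z + 3 = 3 + Z$)
$x{\left(F,b \right)} = \frac{1}{4}$
$x^{2}{\left(3,E{\left(\left(5 + 6\right) - 1 \right)} \right)} = \left(\frac{1}{4}\right)^{2} = \frac{1}{16}$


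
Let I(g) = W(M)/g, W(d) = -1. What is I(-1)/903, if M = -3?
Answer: 1/903 ≈ 0.0011074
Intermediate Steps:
I(g) = -1/g
I(-1)/903 = -1/(-1)/903 = -1*(-1)*(1/903) = 1*(1/903) = 1/903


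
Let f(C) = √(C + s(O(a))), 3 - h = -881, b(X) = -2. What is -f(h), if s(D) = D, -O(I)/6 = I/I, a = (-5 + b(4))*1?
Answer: -√878 ≈ -29.631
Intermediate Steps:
a = -7 (a = (-5 - 2)*1 = -7*1 = -7)
O(I) = -6 (O(I) = -6*I/I = -6*1 = -6)
h = 884 (h = 3 - 1*(-881) = 3 + 881 = 884)
f(C) = √(-6 + C) (f(C) = √(C - 6) = √(-6 + C))
-f(h) = -√(-6 + 884) = -√878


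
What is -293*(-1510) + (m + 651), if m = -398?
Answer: 442683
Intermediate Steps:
-293*(-1510) + (m + 651) = -293*(-1510) + (-398 + 651) = 442430 + 253 = 442683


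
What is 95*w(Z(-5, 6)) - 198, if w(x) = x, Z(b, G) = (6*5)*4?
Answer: 11202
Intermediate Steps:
Z(b, G) = 120 (Z(b, G) = 30*4 = 120)
95*w(Z(-5, 6)) - 198 = 95*120 - 198 = 11400 - 198 = 11202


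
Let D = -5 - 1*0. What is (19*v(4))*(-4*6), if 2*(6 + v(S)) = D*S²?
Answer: 20976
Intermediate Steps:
D = -5 (D = -5 + 0 = -5)
v(S) = -6 - 5*S²/2 (v(S) = -6 + (-5*S²)/2 = -6 - 5*S²/2)
(19*v(4))*(-4*6) = (19*(-6 - 5/2*4²))*(-4*6) = (19*(-6 - 5/2*16))*(-24) = (19*(-6 - 40))*(-24) = (19*(-46))*(-24) = -874*(-24) = 20976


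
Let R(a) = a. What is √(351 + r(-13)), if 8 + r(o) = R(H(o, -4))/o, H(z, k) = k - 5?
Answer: 2*√14521/13 ≈ 18.539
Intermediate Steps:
H(z, k) = -5 + k
r(o) = -8 - 9/o (r(o) = -8 + (-5 - 4)/o = -8 - 9/o)
√(351 + r(-13)) = √(351 + (-8 - 9/(-13))) = √(351 + (-8 - 9*(-1/13))) = √(351 + (-8 + 9/13)) = √(351 - 95/13) = √(4468/13) = 2*√14521/13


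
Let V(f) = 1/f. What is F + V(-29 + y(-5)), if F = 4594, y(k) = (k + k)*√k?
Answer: 6160525/1341 + 10*I*√5/1341 ≈ 4594.0 + 0.016675*I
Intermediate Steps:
y(k) = 2*k^(3/2) (y(k) = (2*k)*√k = 2*k^(3/2))
F + V(-29 + y(-5)) = 4594 + 1/(-29 + 2*(-5)^(3/2)) = 4594 + 1/(-29 + 2*(-5*I*√5)) = 4594 + 1/(-29 - 10*I*√5)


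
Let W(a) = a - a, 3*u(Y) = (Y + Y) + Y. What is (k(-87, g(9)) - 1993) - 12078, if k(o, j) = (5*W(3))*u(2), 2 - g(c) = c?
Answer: -14071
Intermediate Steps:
u(Y) = Y (u(Y) = ((Y + Y) + Y)/3 = (2*Y + Y)/3 = (3*Y)/3 = Y)
g(c) = 2 - c
W(a) = 0
k(o, j) = 0 (k(o, j) = (5*0)*2 = 0*2 = 0)
(k(-87, g(9)) - 1993) - 12078 = (0 - 1993) - 12078 = -1993 - 12078 = -14071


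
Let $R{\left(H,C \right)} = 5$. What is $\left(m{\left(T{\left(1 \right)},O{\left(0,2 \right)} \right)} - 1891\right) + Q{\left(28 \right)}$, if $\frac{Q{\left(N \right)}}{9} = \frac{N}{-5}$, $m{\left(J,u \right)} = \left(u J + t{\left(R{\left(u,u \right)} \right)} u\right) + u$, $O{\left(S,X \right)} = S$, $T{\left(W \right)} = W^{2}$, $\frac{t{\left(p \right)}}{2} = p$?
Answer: $- \frac{9707}{5} \approx -1941.4$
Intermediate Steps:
$t{\left(p \right)} = 2 p$
$m{\left(J,u \right)} = 11 u + J u$ ($m{\left(J,u \right)} = \left(u J + 2 \cdot 5 u\right) + u = \left(J u + 10 u\right) + u = \left(10 u + J u\right) + u = 11 u + J u$)
$Q{\left(N \right)} = - \frac{9 N}{5}$ ($Q{\left(N \right)} = 9 \frac{N}{-5} = 9 N \left(- \frac{1}{5}\right) = 9 \left(- \frac{N}{5}\right) = - \frac{9 N}{5}$)
$\left(m{\left(T{\left(1 \right)},O{\left(0,2 \right)} \right)} - 1891\right) + Q{\left(28 \right)} = \left(0 \left(11 + 1^{2}\right) - 1891\right) - \frac{252}{5} = \left(0 \left(11 + 1\right) - 1891\right) - \frac{252}{5} = \left(0 \cdot 12 - 1891\right) - \frac{252}{5} = \left(0 - 1891\right) - \frac{252}{5} = -1891 - \frac{252}{5} = - \frac{9707}{5}$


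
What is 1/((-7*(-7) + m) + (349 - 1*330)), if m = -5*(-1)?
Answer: 1/73 ≈ 0.013699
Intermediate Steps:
m = 5
1/((-7*(-7) + m) + (349 - 1*330)) = 1/((-7*(-7) + 5) + (349 - 1*330)) = 1/((49 + 5) + (349 - 330)) = 1/(54 + 19) = 1/73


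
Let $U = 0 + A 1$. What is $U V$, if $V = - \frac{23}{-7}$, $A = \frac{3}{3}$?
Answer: $\frac{23}{7} \approx 3.2857$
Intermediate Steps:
$A = 1$ ($A = 3 \cdot \frac{1}{3} = 1$)
$V = \frac{23}{7}$ ($V = \left(-23\right) \left(- \frac{1}{7}\right) = \frac{23}{7} \approx 3.2857$)
$U = 1$ ($U = 0 + 1 \cdot 1 = 0 + 1 = 1$)
$U V = 1 \cdot \frac{23}{7} = \frac{23}{7}$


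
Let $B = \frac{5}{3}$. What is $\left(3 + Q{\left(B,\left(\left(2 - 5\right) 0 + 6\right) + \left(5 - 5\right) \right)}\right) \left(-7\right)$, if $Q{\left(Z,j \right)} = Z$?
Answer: $- \frac{98}{3} \approx -32.667$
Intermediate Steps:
$B = \frac{5}{3}$ ($B = 5 \cdot \frac{1}{3} = \frac{5}{3} \approx 1.6667$)
$\left(3 + Q{\left(B,\left(\left(2 - 5\right) 0 + 6\right) + \left(5 - 5\right) \right)}\right) \left(-7\right) = \left(3 + \frac{5}{3}\right) \left(-7\right) = \frac{14}{3} \left(-7\right) = - \frac{98}{3}$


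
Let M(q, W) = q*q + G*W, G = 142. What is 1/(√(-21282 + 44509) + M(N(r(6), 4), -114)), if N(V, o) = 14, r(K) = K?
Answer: -15992/255720837 - √23227/255720837 ≈ -6.3133e-5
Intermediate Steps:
M(q, W) = q² + 142*W (M(q, W) = q*q + 142*W = q² + 142*W)
1/(√(-21282 + 44509) + M(N(r(6), 4), -114)) = 1/(√(-21282 + 44509) + (14² + 142*(-114))) = 1/(√23227 + (196 - 16188)) = 1/(√23227 - 15992) = 1/(-15992 + √23227)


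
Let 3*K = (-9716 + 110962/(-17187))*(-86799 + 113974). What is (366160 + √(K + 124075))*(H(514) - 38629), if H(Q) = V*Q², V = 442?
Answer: 42744054858480 + 194560005*I*√1039135438791095/5729 ≈ 4.2744e+13 + 1.0947e+12*I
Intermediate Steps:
K = -4540938532450/51561 (K = ((-9716 + 110962/(-17187))*(-86799 + 113974))/3 = ((-9716 + 110962*(-1/17187))*27175)/3 = ((-9716 - 110962/17187)*27175)/3 = (-167099854/17187*27175)/3 = (⅓)*(-4540938532450/17187) = -4540938532450/51561 ≈ -8.8069e+7)
H(Q) = 442*Q²
(366160 + √(K + 124075))*(H(514) - 38629) = (366160 + √(-4540938532450/51561 + 124075))*(442*514² - 38629) = (366160 + √(-4534541101375/51561))*(442*264196 - 38629) = (366160 + 5*I*√1039135438791095/17187)*(116774632 - 38629) = (366160 + 5*I*√1039135438791095/17187)*116736003 = 42744054858480 + 194560005*I*√1039135438791095/5729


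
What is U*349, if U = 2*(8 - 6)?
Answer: 1396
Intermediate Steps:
U = 4 (U = 2*2 = 4)
U*349 = 4*349 = 1396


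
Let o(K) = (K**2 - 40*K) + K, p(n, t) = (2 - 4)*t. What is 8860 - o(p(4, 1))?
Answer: 8778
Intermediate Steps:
p(n, t) = -2*t
o(K) = K**2 - 39*K
8860 - o(p(4, 1)) = 8860 - (-2*1)*(-39 - 2*1) = 8860 - (-2)*(-39 - 2) = 8860 - (-2)*(-41) = 8860 - 1*82 = 8860 - 82 = 8778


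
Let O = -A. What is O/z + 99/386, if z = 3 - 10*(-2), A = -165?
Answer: 65967/8878 ≈ 7.4304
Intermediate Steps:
z = 23 (z = 3 + 20 = 23)
O = 165 (O = -1*(-165) = 165)
O/z + 99/386 = 165/23 + 99/386 = 65967/8878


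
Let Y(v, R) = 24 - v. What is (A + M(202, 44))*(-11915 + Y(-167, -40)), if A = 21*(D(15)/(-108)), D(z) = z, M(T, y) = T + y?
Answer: -2849909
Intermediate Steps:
A = -35/12 (A = 21*(15/(-108)) = 21*(15*(-1/108)) = 21*(-5/36) = -35/12 ≈ -2.9167)
(A + M(202, 44))*(-11915 + Y(-167, -40)) = (-35/12 + (202 + 44))*(-11915 + (24 - 1*(-167))) = (-35/12 + 246)*(-11915 + (24 + 167)) = 2917*(-11915 + 191)/12 = (2917/12)*(-11724) = -2849909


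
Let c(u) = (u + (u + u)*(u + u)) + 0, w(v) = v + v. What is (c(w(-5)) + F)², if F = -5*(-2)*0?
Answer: 152100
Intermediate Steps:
w(v) = 2*v
c(u) = u + 4*u² (c(u) = (u + (2*u)*(2*u)) + 0 = (u + 4*u²) + 0 = u + 4*u²)
F = 0 (F = 10*0 = 0)
(c(w(-5)) + F)² = ((2*(-5))*(1 + 4*(2*(-5))) + 0)² = (-10*(1 + 4*(-10)) + 0)² = (-10*(1 - 40) + 0)² = (-10*(-39) + 0)² = (390 + 0)² = 390² = 152100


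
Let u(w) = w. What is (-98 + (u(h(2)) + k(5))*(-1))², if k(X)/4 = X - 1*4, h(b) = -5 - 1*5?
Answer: 8464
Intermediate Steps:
h(b) = -10 (h(b) = -5 - 5 = -10)
k(X) = -16 + 4*X (k(X) = 4*(X - 1*4) = 4*(X - 4) = 4*(-4 + X) = -16 + 4*X)
(-98 + (u(h(2)) + k(5))*(-1))² = (-98 + (-10 + (-16 + 4*5))*(-1))² = (-98 + (-10 + (-16 + 20))*(-1))² = (-98 + (-10 + 4)*(-1))² = (-98 - 6*(-1))² = (-98 + 6)² = (-92)² = 8464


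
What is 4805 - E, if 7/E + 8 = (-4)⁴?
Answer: 1191633/248 ≈ 4805.0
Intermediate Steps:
E = 7/248 (E = 7/(-8 + (-4)⁴) = 7/(-8 + 256) = 7/248 ≈ 0.028226)
4805 - E = 4805 - 1*7/248 = 4805 - 7/248 = 1191633/248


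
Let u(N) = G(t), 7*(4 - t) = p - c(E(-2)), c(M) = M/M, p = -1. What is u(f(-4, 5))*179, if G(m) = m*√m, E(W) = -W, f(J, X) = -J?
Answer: 5370*√210/49 ≈ 1588.1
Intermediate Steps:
c(M) = 1
t = 30/7 (t = 4 - (-1 - 1*1)/7 = 4 - (-1 - 1)/7 = 4 - ⅐*(-2) = 4 + 2/7 = 30/7 ≈ 4.2857)
G(m) = m^(3/2)
u(N) = 30*√210/49 (u(N) = (30/7)^(3/2) = 30*√210/49)
u(f(-4, 5))*179 = (30*√210/49)*179 = 5370*√210/49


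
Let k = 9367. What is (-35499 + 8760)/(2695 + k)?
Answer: -26739/12062 ≈ -2.2168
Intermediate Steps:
(-35499 + 8760)/(2695 + k) = (-35499 + 8760)/(2695 + 9367) = -26739/12062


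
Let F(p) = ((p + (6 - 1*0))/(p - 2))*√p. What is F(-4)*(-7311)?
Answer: 4874*I ≈ 4874.0*I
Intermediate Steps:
F(p) = √p*(6 + p)/(-2 + p) (F(p) = ((p + (6 + 0))/(-2 + p))*√p = ((p + 6)/(-2 + p))*√p = ((6 + p)/(-2 + p))*√p = √p*(6 + p)/(-2 + p))
F(-4)*(-7311) = (√(-4)*(6 - 4)/(-2 - 4))*(-7311) = ((2*I)*2/(-6))*(-7311) = ((2*I)*(-⅙)*2)*(-7311) = -2*I/3*(-7311) = 4874*I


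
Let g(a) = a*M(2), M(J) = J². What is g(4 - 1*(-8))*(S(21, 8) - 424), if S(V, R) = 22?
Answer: -19296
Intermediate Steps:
g(a) = 4*a (g(a) = a*2² = a*4 = 4*a)
g(4 - 1*(-8))*(S(21, 8) - 424) = (4*(4 - 1*(-8)))*(22 - 424) = (4*(4 + 8))*(-402) = (4*12)*(-402) = 48*(-402) = -19296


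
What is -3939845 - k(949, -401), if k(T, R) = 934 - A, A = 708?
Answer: -3940071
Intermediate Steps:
k(T, R) = 226 (k(T, R) = 934 - 1*708 = 934 - 708 = 226)
-3939845 - k(949, -401) = -3939845 - 1*226 = -3939845 - 226 = -3940071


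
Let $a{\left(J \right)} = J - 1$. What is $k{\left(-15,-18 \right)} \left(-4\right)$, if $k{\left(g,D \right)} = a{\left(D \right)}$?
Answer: $76$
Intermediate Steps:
$a{\left(J \right)} = -1 + J$
$k{\left(g,D \right)} = -1 + D$
$k{\left(-15,-18 \right)} \left(-4\right) = \left(-1 - 18\right) \left(-4\right) = \left(-19\right) \left(-4\right) = 76$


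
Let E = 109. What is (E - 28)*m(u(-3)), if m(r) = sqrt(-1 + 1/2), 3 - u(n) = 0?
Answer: 81*I*sqrt(2)/2 ≈ 57.276*I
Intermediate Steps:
u(n) = 3 (u(n) = 3 - 1*0 = 3 + 0 = 3)
m(r) = I*sqrt(2)/2 (m(r) = sqrt(-1 + 1/2) = sqrt(-1/2) = I*sqrt(2)/2)
(E - 28)*m(u(-3)) = (109 - 28)*(I*sqrt(2)/2) = 81*(I*sqrt(2)/2) = 81*I*sqrt(2)/2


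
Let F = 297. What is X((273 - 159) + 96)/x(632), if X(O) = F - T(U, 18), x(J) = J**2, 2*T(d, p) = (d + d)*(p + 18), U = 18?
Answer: -351/399424 ≈ -0.00087877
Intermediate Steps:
T(d, p) = d*(18 + p) (T(d, p) = ((d + d)*(p + 18))/2 = ((2*d)*(18 + p))/2 = (2*d*(18 + p))/2 = d*(18 + p))
X(O) = -351 (X(O) = 297 - 18*(18 + 18) = 297 - 18*36 = 297 - 1*648 = 297 - 648 = -351)
X((273 - 159) + 96)/x(632) = -351/(632**2) = -351/399424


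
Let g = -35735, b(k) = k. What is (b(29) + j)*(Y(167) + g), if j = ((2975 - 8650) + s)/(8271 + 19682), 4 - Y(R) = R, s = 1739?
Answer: -28958952498/27953 ≈ -1.0360e+6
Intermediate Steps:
Y(R) = 4 - R
j = -3936/27953 (j = ((2975 - 8650) + 1739)/(8271 + 19682) = (-5675 + 1739)/27953 = -3936*1/27953 = -3936/27953 ≈ -0.14081)
(b(29) + j)*(Y(167) + g) = (29 - 3936/27953)*((4 - 1*167) - 35735) = 806701*((4 - 167) - 35735)/27953 = 806701*(-163 - 35735)/27953 = (806701/27953)*(-35898) = -28958952498/27953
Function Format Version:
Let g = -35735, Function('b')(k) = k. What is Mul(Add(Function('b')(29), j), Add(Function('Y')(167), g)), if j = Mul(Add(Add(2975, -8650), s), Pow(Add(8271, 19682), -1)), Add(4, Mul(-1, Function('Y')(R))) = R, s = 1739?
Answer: Rational(-28958952498, 27953) ≈ -1.0360e+6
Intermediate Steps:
Function('Y')(R) = Add(4, Mul(-1, R))
j = Rational(-3936, 27953) (j = Mul(Add(Add(2975, -8650), 1739), Pow(Add(8271, 19682), -1)) = Mul(Add(-5675, 1739), Pow(27953, -1)) = Mul(-3936, Rational(1, 27953)) = Rational(-3936, 27953) ≈ -0.14081)
Mul(Add(Function('b')(29), j), Add(Function('Y')(167), g)) = Mul(Add(29, Rational(-3936, 27953)), Add(Add(4, Mul(-1, 167)), -35735)) = Mul(Rational(806701, 27953), Add(Add(4, -167), -35735)) = Mul(Rational(806701, 27953), Add(-163, -35735)) = Mul(Rational(806701, 27953), -35898) = Rational(-28958952498, 27953)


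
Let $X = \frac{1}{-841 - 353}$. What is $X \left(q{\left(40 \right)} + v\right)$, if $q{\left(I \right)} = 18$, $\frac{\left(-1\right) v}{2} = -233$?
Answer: $- \frac{242}{597} \approx -0.40536$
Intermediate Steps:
$v = 466$ ($v = \left(-2\right) \left(-233\right) = 466$)
$X = - \frac{1}{1194}$ ($X = \frac{1}{-1194} = - \frac{1}{1194} \approx -0.00083752$)
$X \left(q{\left(40 \right)} + v\right) = - \frac{18 + 466}{1194} = \left(- \frac{1}{1194}\right) 484 = - \frac{242}{597}$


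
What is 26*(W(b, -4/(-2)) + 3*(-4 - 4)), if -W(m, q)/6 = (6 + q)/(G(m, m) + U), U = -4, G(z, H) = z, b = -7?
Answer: -5616/11 ≈ -510.55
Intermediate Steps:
W(m, q) = -6*(6 + q)/(-4 + m) (W(m, q) = -6*(6 + q)/(m - 4) = -6*(6 + q)/(-4 + m))
26*(W(b, -4/(-2)) + 3*(-4 - 4)) = 26*(6*(-6 - (-4)/(-2))/(-4 - 7) + 3*(-4 - 4)) = 26*(6*(-6 - (-4)*(-1)/2)/(-11) + 3*(-8)) = 26*(6*(-1/11)*(-6 - 1*2) - 24) = 26*(6*(-1/11)*(-6 - 2) - 24) = 26*(6*(-1/11)*(-8) - 24) = 26*(48/11 - 24) = 26*(-216/11) = -5616/11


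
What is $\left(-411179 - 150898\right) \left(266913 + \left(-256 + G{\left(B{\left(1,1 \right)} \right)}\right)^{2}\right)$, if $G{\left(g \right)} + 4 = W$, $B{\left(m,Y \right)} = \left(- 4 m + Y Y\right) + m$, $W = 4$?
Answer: $-186861936573$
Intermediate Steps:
$B{\left(m,Y \right)} = Y^{2} - 3 m$ ($B{\left(m,Y \right)} = \left(- 4 m + Y^{2}\right) + m = \left(Y^{2} - 4 m\right) + m = Y^{2} - 3 m$)
$G{\left(g \right)} = 0$ ($G{\left(g \right)} = -4 + 4 = 0$)
$\left(-411179 - 150898\right) \left(266913 + \left(-256 + G{\left(B{\left(1,1 \right)} \right)}\right)^{2}\right) = \left(-411179 - 150898\right) \left(266913 + \left(-256 + 0\right)^{2}\right) = - 562077 \left(266913 + \left(-256\right)^{2}\right) = - 562077 \left(266913 + 65536\right) = \left(-562077\right) 332449 = -186861936573$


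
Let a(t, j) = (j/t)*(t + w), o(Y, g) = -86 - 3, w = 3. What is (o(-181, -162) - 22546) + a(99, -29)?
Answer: -747941/33 ≈ -22665.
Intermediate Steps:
o(Y, g) = -89
a(t, j) = j*(3 + t)/t (a(t, j) = (j/t)*(t + 3) = (j/t)*(3 + t) = j*(3 + t)/t)
(o(-181, -162) - 22546) + a(99, -29) = (-89 - 22546) - 29*(3 + 99)/99 = -22635 - 29*1/99*102 = -22635 - 986/33 = -747941/33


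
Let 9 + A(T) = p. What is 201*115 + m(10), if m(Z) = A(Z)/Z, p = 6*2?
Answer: 231153/10 ≈ 23115.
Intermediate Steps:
p = 12
A(T) = 3 (A(T) = -9 + 12 = 3)
m(Z) = 3/Z
201*115 + m(10) = 201*115 + 3/10 = 23115 + 3*(⅒) = 23115 + 3/10 = 231153/10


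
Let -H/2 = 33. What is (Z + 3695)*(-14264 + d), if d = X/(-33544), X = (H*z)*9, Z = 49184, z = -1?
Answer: -12650565996295/16772 ≈ -7.5427e+8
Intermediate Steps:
H = -66 (H = -2*33 = -66)
X = 594 (X = -66*(-1)*9 = 66*9 = 594)
d = -297/16772 (d = 594/(-33544) = 594*(-1/33544) = -297/16772 ≈ -0.017708)
(Z + 3695)*(-14264 + d) = (49184 + 3695)*(-14264 - 297/16772) = 52879*(-239236105/16772) = -12650565996295/16772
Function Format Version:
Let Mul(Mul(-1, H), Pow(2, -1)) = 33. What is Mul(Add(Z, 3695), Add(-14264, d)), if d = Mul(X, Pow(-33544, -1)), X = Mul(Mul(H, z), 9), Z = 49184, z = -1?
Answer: Rational(-12650565996295, 16772) ≈ -7.5427e+8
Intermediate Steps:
H = -66 (H = Mul(-2, 33) = -66)
X = 594 (X = Mul(Mul(-66, -1), 9) = Mul(66, 9) = 594)
d = Rational(-297, 16772) (d = Mul(594, Pow(-33544, -1)) = Mul(594, Rational(-1, 33544)) = Rational(-297, 16772) ≈ -0.017708)
Mul(Add(Z, 3695), Add(-14264, d)) = Mul(Add(49184, 3695), Add(-14264, Rational(-297, 16772))) = Mul(52879, Rational(-239236105, 16772)) = Rational(-12650565996295, 16772)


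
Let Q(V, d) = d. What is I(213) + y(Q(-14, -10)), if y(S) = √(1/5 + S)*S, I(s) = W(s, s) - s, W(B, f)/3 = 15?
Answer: -168 - 14*I*√5 ≈ -168.0 - 31.305*I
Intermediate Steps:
W(B, f) = 45 (W(B, f) = 3*15 = 45)
I(s) = 45 - s
y(S) = S*√(⅕ + S) (y(S) = √(⅕ + S)*S = S*√(⅕ + S))
I(213) + y(Q(-14, -10)) = (45 - 1*213) + (⅕)*(-10)*√(5 + 25*(-10)) = (45 - 213) + (⅕)*(-10)*√(5 - 250) = -168 + (⅕)*(-10)*√(-245) = -168 + (⅕)*(-10)*(7*I*√5) = -168 - 14*I*√5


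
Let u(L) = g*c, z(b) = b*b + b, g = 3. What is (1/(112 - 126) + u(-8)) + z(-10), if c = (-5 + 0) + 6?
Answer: 1301/14 ≈ 92.929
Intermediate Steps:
z(b) = b + b² (z(b) = b² + b = b + b²)
c = 1 (c = -5 + 6 = 1)
u(L) = 3 (u(L) = 3*1 = 3)
(1/(112 - 126) + u(-8)) + z(-10) = (1/(112 - 126) + 3) - 10*(1 - 10) = (1/(-14) + 3) - 10*(-9) = (-1/14 + 3) + 90 = 41/14 + 90 = 1301/14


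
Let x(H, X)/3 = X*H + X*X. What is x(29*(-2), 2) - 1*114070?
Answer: -114406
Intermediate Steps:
x(H, X) = 3*X² + 3*H*X (x(H, X) = 3*(X*H + X*X) = 3*(H*X + X²) = 3*(X² + H*X) = 3*X² + 3*H*X)
x(29*(-2), 2) - 1*114070 = 3*2*(29*(-2) + 2) - 1*114070 = 3*2*(-58 + 2) - 114070 = 3*2*(-56) - 114070 = -336 - 114070 = -114406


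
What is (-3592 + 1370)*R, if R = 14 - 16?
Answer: 4444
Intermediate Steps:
R = -2
(-3592 + 1370)*R = (-3592 + 1370)*(-2) = -2222*(-2) = 4444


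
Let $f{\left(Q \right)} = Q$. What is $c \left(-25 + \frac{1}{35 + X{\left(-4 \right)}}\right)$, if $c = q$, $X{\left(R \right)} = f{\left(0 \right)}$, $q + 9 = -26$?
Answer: $874$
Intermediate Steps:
$q = -35$ ($q = -9 - 26 = -35$)
$X{\left(R \right)} = 0$
$c = -35$
$c \left(-25 + \frac{1}{35 + X{\left(-4 \right)}}\right) = - 35 \left(-25 + \frac{1}{35 + 0}\right) = - 35 \left(-25 + \frac{1}{35}\right) = \left(-35\right) \left(- \frac{874}{35}\right) = 874$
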